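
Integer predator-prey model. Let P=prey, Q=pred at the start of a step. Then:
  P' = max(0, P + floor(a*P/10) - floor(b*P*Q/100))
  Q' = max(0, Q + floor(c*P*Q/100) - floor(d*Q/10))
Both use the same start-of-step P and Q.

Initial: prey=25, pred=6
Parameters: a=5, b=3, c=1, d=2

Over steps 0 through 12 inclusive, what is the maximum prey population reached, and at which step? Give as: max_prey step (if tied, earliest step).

Answer: 97 6

Derivation:
Step 1: prey: 25+12-4=33; pred: 6+1-1=6
Step 2: prey: 33+16-5=44; pred: 6+1-1=6
Step 3: prey: 44+22-7=59; pred: 6+2-1=7
Step 4: prey: 59+29-12=76; pred: 7+4-1=10
Step 5: prey: 76+38-22=92; pred: 10+7-2=15
Step 6: prey: 92+46-41=97; pred: 15+13-3=25
Step 7: prey: 97+48-72=73; pred: 25+24-5=44
Step 8: prey: 73+36-96=13; pred: 44+32-8=68
Step 9: prey: 13+6-26=0; pred: 68+8-13=63
Step 10: prey: 0+0-0=0; pred: 63+0-12=51
Step 11: prey: 0+0-0=0; pred: 51+0-10=41
Step 12: prey: 0+0-0=0; pred: 41+0-8=33
Max prey = 97 at step 6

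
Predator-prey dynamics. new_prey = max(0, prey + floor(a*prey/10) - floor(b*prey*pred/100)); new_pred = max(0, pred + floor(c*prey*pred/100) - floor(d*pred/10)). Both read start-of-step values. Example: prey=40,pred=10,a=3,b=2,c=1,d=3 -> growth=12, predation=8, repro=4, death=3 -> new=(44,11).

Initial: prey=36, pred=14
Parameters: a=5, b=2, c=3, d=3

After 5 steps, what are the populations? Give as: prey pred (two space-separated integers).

Answer: 0 98

Derivation:
Step 1: prey: 36+18-10=44; pred: 14+15-4=25
Step 2: prey: 44+22-22=44; pred: 25+33-7=51
Step 3: prey: 44+22-44=22; pred: 51+67-15=103
Step 4: prey: 22+11-45=0; pred: 103+67-30=140
Step 5: prey: 0+0-0=0; pred: 140+0-42=98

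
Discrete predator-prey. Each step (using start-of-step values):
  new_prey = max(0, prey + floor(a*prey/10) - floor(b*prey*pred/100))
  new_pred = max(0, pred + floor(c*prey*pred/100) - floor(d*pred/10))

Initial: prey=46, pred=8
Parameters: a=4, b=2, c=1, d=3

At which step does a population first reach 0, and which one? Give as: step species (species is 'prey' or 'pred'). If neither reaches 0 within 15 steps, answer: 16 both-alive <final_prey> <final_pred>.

Step 1: prey: 46+18-7=57; pred: 8+3-2=9
Step 2: prey: 57+22-10=69; pred: 9+5-2=12
Step 3: prey: 69+27-16=80; pred: 12+8-3=17
Step 4: prey: 80+32-27=85; pred: 17+13-5=25
Step 5: prey: 85+34-42=77; pred: 25+21-7=39
Step 6: prey: 77+30-60=47; pred: 39+30-11=58
Step 7: prey: 47+18-54=11; pred: 58+27-17=68
Step 8: prey: 11+4-14=1; pred: 68+7-20=55
Step 9: prey: 1+0-1=0; pred: 55+0-16=39
First extinction: prey at step 9

Answer: 9 prey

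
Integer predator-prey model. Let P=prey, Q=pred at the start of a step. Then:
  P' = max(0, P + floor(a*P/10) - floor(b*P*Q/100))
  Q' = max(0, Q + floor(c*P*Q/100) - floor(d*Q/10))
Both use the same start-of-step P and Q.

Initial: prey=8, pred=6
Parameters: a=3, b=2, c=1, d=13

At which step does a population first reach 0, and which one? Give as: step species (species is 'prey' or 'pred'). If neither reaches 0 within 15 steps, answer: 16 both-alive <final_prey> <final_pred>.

Answer: 1 pred

Derivation:
Step 1: prey: 8+2-0=10; pred: 6+0-7=0
First extinction: pred at step 1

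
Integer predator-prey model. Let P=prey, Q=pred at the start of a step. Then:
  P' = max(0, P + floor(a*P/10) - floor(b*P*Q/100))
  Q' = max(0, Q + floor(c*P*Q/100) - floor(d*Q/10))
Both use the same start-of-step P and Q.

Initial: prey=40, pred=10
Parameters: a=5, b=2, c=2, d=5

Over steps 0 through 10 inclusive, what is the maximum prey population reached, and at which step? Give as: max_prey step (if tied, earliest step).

Answer: 71 3

Derivation:
Step 1: prey: 40+20-8=52; pred: 10+8-5=13
Step 2: prey: 52+26-13=65; pred: 13+13-6=20
Step 3: prey: 65+32-26=71; pred: 20+26-10=36
Step 4: prey: 71+35-51=55; pred: 36+51-18=69
Step 5: prey: 55+27-75=7; pred: 69+75-34=110
Step 6: prey: 7+3-15=0; pred: 110+15-55=70
Step 7: prey: 0+0-0=0; pred: 70+0-35=35
Step 8: prey: 0+0-0=0; pred: 35+0-17=18
Step 9: prey: 0+0-0=0; pred: 18+0-9=9
Step 10: prey: 0+0-0=0; pred: 9+0-4=5
Max prey = 71 at step 3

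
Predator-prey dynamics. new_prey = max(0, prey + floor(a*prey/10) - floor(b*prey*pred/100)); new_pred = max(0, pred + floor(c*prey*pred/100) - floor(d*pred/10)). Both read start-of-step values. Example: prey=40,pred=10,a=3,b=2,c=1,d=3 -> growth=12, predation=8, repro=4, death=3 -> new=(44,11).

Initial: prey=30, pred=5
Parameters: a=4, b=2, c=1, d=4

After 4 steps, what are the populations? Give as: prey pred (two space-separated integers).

Step 1: prey: 30+12-3=39; pred: 5+1-2=4
Step 2: prey: 39+15-3=51; pred: 4+1-1=4
Step 3: prey: 51+20-4=67; pred: 4+2-1=5
Step 4: prey: 67+26-6=87; pred: 5+3-2=6

Answer: 87 6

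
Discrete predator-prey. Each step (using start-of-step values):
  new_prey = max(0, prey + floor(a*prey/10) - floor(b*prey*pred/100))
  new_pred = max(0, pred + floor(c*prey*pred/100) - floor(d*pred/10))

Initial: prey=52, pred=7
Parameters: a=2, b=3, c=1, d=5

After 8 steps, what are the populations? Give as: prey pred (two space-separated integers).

Answer: 52 7

Derivation:
Step 1: prey: 52+10-10=52; pred: 7+3-3=7
Step 2: prey: 52+10-10=52; pred: 7+3-3=7
Step 3: prey: 52+10-10=52; pred: 7+3-3=7
Step 4: prey: 52+10-10=52; pred: 7+3-3=7
Step 5: prey: 52+10-10=52; pred: 7+3-3=7
Step 6: prey: 52+10-10=52; pred: 7+3-3=7
Step 7: prey: 52+10-10=52; pred: 7+3-3=7
Step 8: prey: 52+10-10=52; pred: 7+3-3=7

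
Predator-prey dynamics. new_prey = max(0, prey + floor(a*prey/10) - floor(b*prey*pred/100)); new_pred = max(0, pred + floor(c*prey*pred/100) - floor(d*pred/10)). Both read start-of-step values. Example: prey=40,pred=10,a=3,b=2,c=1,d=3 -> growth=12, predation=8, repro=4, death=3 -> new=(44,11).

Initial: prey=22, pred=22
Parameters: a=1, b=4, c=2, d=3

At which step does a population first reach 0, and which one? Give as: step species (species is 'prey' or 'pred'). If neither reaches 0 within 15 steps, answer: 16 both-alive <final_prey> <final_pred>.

Answer: 2 prey

Derivation:
Step 1: prey: 22+2-19=5; pred: 22+9-6=25
Step 2: prey: 5+0-5=0; pred: 25+2-7=20
First extinction: prey at step 2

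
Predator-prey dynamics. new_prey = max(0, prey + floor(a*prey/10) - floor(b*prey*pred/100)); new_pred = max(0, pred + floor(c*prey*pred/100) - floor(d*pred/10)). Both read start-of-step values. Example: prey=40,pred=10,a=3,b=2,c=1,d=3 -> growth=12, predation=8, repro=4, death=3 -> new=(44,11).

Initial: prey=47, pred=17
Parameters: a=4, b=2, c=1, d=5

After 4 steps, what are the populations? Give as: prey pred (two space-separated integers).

Step 1: prey: 47+18-15=50; pred: 17+7-8=16
Step 2: prey: 50+20-16=54; pred: 16+8-8=16
Step 3: prey: 54+21-17=58; pred: 16+8-8=16
Step 4: prey: 58+23-18=63; pred: 16+9-8=17

Answer: 63 17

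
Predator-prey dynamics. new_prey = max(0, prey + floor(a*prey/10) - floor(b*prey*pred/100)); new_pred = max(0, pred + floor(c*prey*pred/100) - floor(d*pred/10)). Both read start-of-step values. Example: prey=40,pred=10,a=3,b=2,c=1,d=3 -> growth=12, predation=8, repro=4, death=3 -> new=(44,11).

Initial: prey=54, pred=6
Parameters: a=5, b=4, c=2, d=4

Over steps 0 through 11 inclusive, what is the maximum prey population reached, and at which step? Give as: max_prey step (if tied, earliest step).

Answer: 76 2

Derivation:
Step 1: prey: 54+27-12=69; pred: 6+6-2=10
Step 2: prey: 69+34-27=76; pred: 10+13-4=19
Step 3: prey: 76+38-57=57; pred: 19+28-7=40
Step 4: prey: 57+28-91=0; pred: 40+45-16=69
Step 5: prey: 0+0-0=0; pred: 69+0-27=42
Step 6: prey: 0+0-0=0; pred: 42+0-16=26
Step 7: prey: 0+0-0=0; pred: 26+0-10=16
Step 8: prey: 0+0-0=0; pred: 16+0-6=10
Step 9: prey: 0+0-0=0; pred: 10+0-4=6
Step 10: prey: 0+0-0=0; pred: 6+0-2=4
Step 11: prey: 0+0-0=0; pred: 4+0-1=3
Max prey = 76 at step 2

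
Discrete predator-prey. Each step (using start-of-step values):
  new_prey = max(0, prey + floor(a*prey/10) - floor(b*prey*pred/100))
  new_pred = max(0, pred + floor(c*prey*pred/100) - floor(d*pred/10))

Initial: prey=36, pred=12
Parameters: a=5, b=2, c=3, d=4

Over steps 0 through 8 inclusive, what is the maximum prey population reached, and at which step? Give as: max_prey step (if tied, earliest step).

Step 1: prey: 36+18-8=46; pred: 12+12-4=20
Step 2: prey: 46+23-18=51; pred: 20+27-8=39
Step 3: prey: 51+25-39=37; pred: 39+59-15=83
Step 4: prey: 37+18-61=0; pred: 83+92-33=142
Step 5: prey: 0+0-0=0; pred: 142+0-56=86
Step 6: prey: 0+0-0=0; pred: 86+0-34=52
Step 7: prey: 0+0-0=0; pred: 52+0-20=32
Step 8: prey: 0+0-0=0; pred: 32+0-12=20
Max prey = 51 at step 2

Answer: 51 2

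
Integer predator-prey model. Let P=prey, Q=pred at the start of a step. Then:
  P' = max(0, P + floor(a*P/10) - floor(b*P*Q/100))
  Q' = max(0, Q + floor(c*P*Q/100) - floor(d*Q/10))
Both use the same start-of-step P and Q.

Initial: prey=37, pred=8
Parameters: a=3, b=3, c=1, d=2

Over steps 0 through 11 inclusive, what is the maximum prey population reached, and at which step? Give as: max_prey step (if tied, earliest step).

Step 1: prey: 37+11-8=40; pred: 8+2-1=9
Step 2: prey: 40+12-10=42; pred: 9+3-1=11
Step 3: prey: 42+12-13=41; pred: 11+4-2=13
Step 4: prey: 41+12-15=38; pred: 13+5-2=16
Step 5: prey: 38+11-18=31; pred: 16+6-3=19
Step 6: prey: 31+9-17=23; pred: 19+5-3=21
Step 7: prey: 23+6-14=15; pred: 21+4-4=21
Step 8: prey: 15+4-9=10; pred: 21+3-4=20
Step 9: prey: 10+3-6=7; pred: 20+2-4=18
Step 10: prey: 7+2-3=6; pred: 18+1-3=16
Step 11: prey: 6+1-2=5; pred: 16+0-3=13
Max prey = 42 at step 2

Answer: 42 2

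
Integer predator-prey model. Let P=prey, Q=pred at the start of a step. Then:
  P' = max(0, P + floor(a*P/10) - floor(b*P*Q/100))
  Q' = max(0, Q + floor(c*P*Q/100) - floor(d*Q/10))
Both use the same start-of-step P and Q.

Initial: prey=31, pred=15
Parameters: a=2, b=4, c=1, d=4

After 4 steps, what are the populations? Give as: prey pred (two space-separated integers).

Step 1: prey: 31+6-18=19; pred: 15+4-6=13
Step 2: prey: 19+3-9=13; pred: 13+2-5=10
Step 3: prey: 13+2-5=10; pred: 10+1-4=7
Step 4: prey: 10+2-2=10; pred: 7+0-2=5

Answer: 10 5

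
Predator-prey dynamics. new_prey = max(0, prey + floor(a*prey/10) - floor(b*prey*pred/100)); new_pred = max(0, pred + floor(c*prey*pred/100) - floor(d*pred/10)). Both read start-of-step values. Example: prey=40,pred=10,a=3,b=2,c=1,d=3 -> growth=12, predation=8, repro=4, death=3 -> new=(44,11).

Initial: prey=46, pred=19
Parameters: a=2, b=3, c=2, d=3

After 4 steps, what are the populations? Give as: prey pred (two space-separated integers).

Answer: 0 24

Derivation:
Step 1: prey: 46+9-26=29; pred: 19+17-5=31
Step 2: prey: 29+5-26=8; pred: 31+17-9=39
Step 3: prey: 8+1-9=0; pred: 39+6-11=34
Step 4: prey: 0+0-0=0; pred: 34+0-10=24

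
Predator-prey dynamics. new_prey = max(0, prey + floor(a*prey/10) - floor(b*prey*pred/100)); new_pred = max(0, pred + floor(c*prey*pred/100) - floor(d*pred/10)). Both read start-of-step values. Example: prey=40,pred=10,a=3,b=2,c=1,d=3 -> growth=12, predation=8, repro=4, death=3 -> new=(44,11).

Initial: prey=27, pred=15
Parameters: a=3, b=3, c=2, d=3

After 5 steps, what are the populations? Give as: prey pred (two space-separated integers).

Answer: 5 17

Derivation:
Step 1: prey: 27+8-12=23; pred: 15+8-4=19
Step 2: prey: 23+6-13=16; pred: 19+8-5=22
Step 3: prey: 16+4-10=10; pred: 22+7-6=23
Step 4: prey: 10+3-6=7; pred: 23+4-6=21
Step 5: prey: 7+2-4=5; pred: 21+2-6=17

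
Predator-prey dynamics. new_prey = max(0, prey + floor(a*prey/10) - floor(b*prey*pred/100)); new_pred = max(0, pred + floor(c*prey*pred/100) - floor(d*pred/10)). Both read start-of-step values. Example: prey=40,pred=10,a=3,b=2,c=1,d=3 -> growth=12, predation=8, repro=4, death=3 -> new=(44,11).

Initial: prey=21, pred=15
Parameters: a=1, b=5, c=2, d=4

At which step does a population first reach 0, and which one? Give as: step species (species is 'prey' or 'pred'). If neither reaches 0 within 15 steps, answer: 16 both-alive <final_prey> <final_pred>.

Answer: 16 both-alive 1 2

Derivation:
Step 1: prey: 21+2-15=8; pred: 15+6-6=15
Step 2: prey: 8+0-6=2; pred: 15+2-6=11
Step 3: prey: 2+0-1=1; pred: 11+0-4=7
Step 4: prey: 1+0-0=1; pred: 7+0-2=5
Step 5: prey: 1+0-0=1; pred: 5+0-2=3
Step 6: prey: 1+0-0=1; pred: 3+0-1=2
Step 7: prey: 1+0-0=1; pred: 2+0-0=2
Steps 8-15: state stable at prey=1, pred=2 (no change)
No extinction within 15 steps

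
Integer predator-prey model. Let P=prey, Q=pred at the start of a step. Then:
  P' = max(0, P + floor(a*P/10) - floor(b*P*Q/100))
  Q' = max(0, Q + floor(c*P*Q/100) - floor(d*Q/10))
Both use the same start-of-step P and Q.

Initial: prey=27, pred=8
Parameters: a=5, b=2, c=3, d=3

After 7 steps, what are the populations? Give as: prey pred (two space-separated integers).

Step 1: prey: 27+13-4=36; pred: 8+6-2=12
Step 2: prey: 36+18-8=46; pred: 12+12-3=21
Step 3: prey: 46+23-19=50; pred: 21+28-6=43
Step 4: prey: 50+25-43=32; pred: 43+64-12=95
Step 5: prey: 32+16-60=0; pred: 95+91-28=158
Step 6: prey: 0+0-0=0; pred: 158+0-47=111
Step 7: prey: 0+0-0=0; pred: 111+0-33=78

Answer: 0 78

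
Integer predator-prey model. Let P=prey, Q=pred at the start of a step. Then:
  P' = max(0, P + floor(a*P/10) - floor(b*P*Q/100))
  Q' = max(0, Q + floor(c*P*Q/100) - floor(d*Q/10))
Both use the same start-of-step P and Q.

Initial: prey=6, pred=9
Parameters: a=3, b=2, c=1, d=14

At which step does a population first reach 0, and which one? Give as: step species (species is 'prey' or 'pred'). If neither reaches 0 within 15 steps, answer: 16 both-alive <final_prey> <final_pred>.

Step 1: prey: 6+1-1=6; pred: 9+0-12=0
First extinction: pred at step 1

Answer: 1 pred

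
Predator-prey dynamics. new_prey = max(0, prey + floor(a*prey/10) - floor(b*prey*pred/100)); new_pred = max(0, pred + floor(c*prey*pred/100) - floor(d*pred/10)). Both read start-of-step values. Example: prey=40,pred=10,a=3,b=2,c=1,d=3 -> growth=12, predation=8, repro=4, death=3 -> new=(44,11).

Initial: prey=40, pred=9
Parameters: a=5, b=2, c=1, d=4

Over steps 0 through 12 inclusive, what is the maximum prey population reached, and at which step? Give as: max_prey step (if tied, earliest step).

Answer: 127 5

Derivation:
Step 1: prey: 40+20-7=53; pred: 9+3-3=9
Step 2: prey: 53+26-9=70; pred: 9+4-3=10
Step 3: prey: 70+35-14=91; pred: 10+7-4=13
Step 4: prey: 91+45-23=113; pred: 13+11-5=19
Step 5: prey: 113+56-42=127; pred: 19+21-7=33
Step 6: prey: 127+63-83=107; pred: 33+41-13=61
Step 7: prey: 107+53-130=30; pred: 61+65-24=102
Step 8: prey: 30+15-61=0; pred: 102+30-40=92
Step 9: prey: 0+0-0=0; pred: 92+0-36=56
Step 10: prey: 0+0-0=0; pred: 56+0-22=34
Step 11: prey: 0+0-0=0; pred: 34+0-13=21
Step 12: prey: 0+0-0=0; pred: 21+0-8=13
Max prey = 127 at step 5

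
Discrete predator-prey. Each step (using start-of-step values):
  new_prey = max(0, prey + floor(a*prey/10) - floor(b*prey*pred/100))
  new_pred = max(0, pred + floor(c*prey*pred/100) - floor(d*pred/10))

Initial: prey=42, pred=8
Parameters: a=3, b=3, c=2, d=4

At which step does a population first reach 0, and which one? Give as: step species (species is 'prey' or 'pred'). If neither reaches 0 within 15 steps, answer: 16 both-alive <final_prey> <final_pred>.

Step 1: prey: 42+12-10=44; pred: 8+6-3=11
Step 2: prey: 44+13-14=43; pred: 11+9-4=16
Step 3: prey: 43+12-20=35; pred: 16+13-6=23
Step 4: prey: 35+10-24=21; pred: 23+16-9=30
Step 5: prey: 21+6-18=9; pred: 30+12-12=30
Step 6: prey: 9+2-8=3; pred: 30+5-12=23
Step 7: prey: 3+0-2=1; pred: 23+1-9=15
Step 8: prey: 1+0-0=1; pred: 15+0-6=9
Step 9: prey: 1+0-0=1; pred: 9+0-3=6
Step 10: prey: 1+0-0=1; pred: 6+0-2=4
Step 11: prey: 1+0-0=1; pred: 4+0-1=3
Step 12: prey: 1+0-0=1; pred: 3+0-1=2
Step 13: prey: 1+0-0=1; pred: 2+0-0=2
Steps 14-15: state stable at prey=1, pred=2 (no change)
No extinction within 15 steps

Answer: 16 both-alive 1 2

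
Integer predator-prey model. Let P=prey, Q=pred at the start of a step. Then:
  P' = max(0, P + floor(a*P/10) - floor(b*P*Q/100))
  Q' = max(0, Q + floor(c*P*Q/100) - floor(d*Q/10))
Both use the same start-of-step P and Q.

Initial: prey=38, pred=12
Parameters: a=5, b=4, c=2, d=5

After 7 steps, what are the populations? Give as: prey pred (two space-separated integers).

Step 1: prey: 38+19-18=39; pred: 12+9-6=15
Step 2: prey: 39+19-23=35; pred: 15+11-7=19
Step 3: prey: 35+17-26=26; pred: 19+13-9=23
Step 4: prey: 26+13-23=16; pred: 23+11-11=23
Step 5: prey: 16+8-14=10; pred: 23+7-11=19
Step 6: prey: 10+5-7=8; pred: 19+3-9=13
Step 7: prey: 8+4-4=8; pred: 13+2-6=9

Answer: 8 9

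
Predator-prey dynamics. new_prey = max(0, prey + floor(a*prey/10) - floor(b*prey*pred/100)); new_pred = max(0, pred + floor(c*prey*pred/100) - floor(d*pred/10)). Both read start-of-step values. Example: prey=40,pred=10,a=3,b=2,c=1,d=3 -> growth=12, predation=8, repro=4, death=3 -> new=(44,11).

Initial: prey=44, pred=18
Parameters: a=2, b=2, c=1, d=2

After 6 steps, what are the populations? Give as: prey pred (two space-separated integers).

Answer: 5 23

Derivation:
Step 1: prey: 44+8-15=37; pred: 18+7-3=22
Step 2: prey: 37+7-16=28; pred: 22+8-4=26
Step 3: prey: 28+5-14=19; pred: 26+7-5=28
Step 4: prey: 19+3-10=12; pred: 28+5-5=28
Step 5: prey: 12+2-6=8; pred: 28+3-5=26
Step 6: prey: 8+1-4=5; pred: 26+2-5=23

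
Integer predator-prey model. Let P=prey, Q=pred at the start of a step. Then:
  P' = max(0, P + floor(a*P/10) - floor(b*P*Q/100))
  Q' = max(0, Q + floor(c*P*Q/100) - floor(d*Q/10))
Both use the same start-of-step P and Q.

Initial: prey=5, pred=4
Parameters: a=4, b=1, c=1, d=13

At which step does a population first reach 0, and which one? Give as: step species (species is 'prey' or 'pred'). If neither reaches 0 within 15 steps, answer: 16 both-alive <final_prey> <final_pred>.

Answer: 1 pred

Derivation:
Step 1: prey: 5+2-0=7; pred: 4+0-5=0
First extinction: pred at step 1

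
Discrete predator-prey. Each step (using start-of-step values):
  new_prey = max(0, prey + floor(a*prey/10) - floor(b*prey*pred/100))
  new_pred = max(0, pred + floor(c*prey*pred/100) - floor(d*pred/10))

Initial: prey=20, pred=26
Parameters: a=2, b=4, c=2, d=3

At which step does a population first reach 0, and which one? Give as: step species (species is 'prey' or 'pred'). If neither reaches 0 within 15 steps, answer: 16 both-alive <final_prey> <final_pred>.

Answer: 2 prey

Derivation:
Step 1: prey: 20+4-20=4; pred: 26+10-7=29
Step 2: prey: 4+0-4=0; pred: 29+2-8=23
First extinction: prey at step 2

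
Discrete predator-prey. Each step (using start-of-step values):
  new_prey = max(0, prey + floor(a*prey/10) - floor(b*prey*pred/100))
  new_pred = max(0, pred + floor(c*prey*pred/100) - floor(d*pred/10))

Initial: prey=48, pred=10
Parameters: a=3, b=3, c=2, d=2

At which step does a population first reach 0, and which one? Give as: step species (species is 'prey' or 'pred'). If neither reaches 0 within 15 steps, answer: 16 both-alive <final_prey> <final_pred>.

Step 1: prey: 48+14-14=48; pred: 10+9-2=17
Step 2: prey: 48+14-24=38; pred: 17+16-3=30
Step 3: prey: 38+11-34=15; pred: 30+22-6=46
Step 4: prey: 15+4-20=0; pred: 46+13-9=50
First extinction: prey at step 4

Answer: 4 prey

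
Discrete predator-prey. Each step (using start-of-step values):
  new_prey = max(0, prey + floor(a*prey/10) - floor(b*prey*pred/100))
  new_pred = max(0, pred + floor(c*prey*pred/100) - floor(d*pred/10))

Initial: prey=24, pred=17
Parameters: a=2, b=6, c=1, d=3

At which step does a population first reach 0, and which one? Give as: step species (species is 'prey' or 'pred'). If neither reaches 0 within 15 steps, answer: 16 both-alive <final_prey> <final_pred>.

Answer: 16 both-alive 1 3

Derivation:
Step 1: prey: 24+4-24=4; pred: 17+4-5=16
Step 2: prey: 4+0-3=1; pred: 16+0-4=12
Step 3: prey: 1+0-0=1; pred: 12+0-3=9
Step 4: prey: 1+0-0=1; pred: 9+0-2=7
Step 5: prey: 1+0-0=1; pred: 7+0-2=5
Step 6: prey: 1+0-0=1; pred: 5+0-1=4
Step 7: prey: 1+0-0=1; pred: 4+0-1=3
Step 8: prey: 1+0-0=1; pred: 3+0-0=3
Steps 9-15: state stable at prey=1, pred=3 (no change)
No extinction within 15 steps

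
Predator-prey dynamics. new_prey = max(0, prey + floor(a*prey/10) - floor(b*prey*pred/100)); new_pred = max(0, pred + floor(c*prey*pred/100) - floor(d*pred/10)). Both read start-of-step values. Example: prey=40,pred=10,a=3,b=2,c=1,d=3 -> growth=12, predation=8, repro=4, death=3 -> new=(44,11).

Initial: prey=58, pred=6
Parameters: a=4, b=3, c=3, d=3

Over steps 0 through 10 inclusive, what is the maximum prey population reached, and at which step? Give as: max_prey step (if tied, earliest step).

Step 1: prey: 58+23-10=71; pred: 6+10-1=15
Step 2: prey: 71+28-31=68; pred: 15+31-4=42
Step 3: prey: 68+27-85=10; pred: 42+85-12=115
Step 4: prey: 10+4-34=0; pred: 115+34-34=115
Step 5: prey: 0+0-0=0; pred: 115+0-34=81
Step 6: prey: 0+0-0=0; pred: 81+0-24=57
Step 7: prey: 0+0-0=0; pred: 57+0-17=40
Step 8: prey: 0+0-0=0; pred: 40+0-12=28
Step 9: prey: 0+0-0=0; pred: 28+0-8=20
Step 10: prey: 0+0-0=0; pred: 20+0-6=14
Max prey = 71 at step 1

Answer: 71 1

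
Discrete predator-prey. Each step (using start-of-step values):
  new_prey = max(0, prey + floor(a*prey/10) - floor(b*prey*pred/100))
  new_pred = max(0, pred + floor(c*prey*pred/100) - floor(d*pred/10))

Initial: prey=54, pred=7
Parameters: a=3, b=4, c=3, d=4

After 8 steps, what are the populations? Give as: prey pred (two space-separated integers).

Answer: 0 6

Derivation:
Step 1: prey: 54+16-15=55; pred: 7+11-2=16
Step 2: prey: 55+16-35=36; pred: 16+26-6=36
Step 3: prey: 36+10-51=0; pred: 36+38-14=60
Step 4: prey: 0+0-0=0; pred: 60+0-24=36
Step 5: prey: 0+0-0=0; pred: 36+0-14=22
Step 6: prey: 0+0-0=0; pred: 22+0-8=14
Step 7: prey: 0+0-0=0; pred: 14+0-5=9
Step 8: prey: 0+0-0=0; pred: 9+0-3=6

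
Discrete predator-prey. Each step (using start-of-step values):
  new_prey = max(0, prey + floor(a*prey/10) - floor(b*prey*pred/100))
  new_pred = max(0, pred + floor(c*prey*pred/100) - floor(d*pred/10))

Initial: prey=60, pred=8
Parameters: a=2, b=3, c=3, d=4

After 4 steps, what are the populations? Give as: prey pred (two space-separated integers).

Answer: 0 45

Derivation:
Step 1: prey: 60+12-14=58; pred: 8+14-3=19
Step 2: prey: 58+11-33=36; pred: 19+33-7=45
Step 3: prey: 36+7-48=0; pred: 45+48-18=75
Step 4: prey: 0+0-0=0; pred: 75+0-30=45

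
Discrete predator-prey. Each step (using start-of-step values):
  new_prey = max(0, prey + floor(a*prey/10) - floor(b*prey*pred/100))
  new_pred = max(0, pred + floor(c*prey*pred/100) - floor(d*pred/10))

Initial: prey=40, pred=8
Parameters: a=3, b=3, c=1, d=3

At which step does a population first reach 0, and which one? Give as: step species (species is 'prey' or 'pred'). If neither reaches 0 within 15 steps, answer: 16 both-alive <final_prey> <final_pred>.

Step 1: prey: 40+12-9=43; pred: 8+3-2=9
Step 2: prey: 43+12-11=44; pred: 9+3-2=10
Step 3: prey: 44+13-13=44; pred: 10+4-3=11
Step 4: prey: 44+13-14=43; pred: 11+4-3=12
Step 5: prey: 43+12-15=40; pred: 12+5-3=14
Step 6: prey: 40+12-16=36; pred: 14+5-4=15
Step 7: prey: 36+10-16=30; pred: 15+5-4=16
Step 8: prey: 30+9-14=25; pred: 16+4-4=16
Step 9: prey: 25+7-12=20; pred: 16+4-4=16
Step 10: prey: 20+6-9=17; pred: 16+3-4=15
Step 11: prey: 17+5-7=15; pred: 15+2-4=13
Step 12: prey: 15+4-5=14; pred: 13+1-3=11
Step 13: prey: 14+4-4=14; pred: 11+1-3=9
Step 14: prey: 14+4-3=15; pred: 9+1-2=8
Step 15: prey: 15+4-3=16; pred: 8+1-2=7
No extinction within 15 steps

Answer: 16 both-alive 16 7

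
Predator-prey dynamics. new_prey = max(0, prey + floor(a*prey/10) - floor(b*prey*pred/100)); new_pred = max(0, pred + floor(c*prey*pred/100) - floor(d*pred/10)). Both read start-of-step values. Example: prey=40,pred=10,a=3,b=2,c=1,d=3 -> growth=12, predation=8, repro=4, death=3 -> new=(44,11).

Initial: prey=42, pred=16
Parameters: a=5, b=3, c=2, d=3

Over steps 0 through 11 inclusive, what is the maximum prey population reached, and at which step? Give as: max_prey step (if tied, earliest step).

Step 1: prey: 42+21-20=43; pred: 16+13-4=25
Step 2: prey: 43+21-32=32; pred: 25+21-7=39
Step 3: prey: 32+16-37=11; pred: 39+24-11=52
Step 4: prey: 11+5-17=0; pred: 52+11-15=48
Step 5: prey: 0+0-0=0; pred: 48+0-14=34
Step 6: prey: 0+0-0=0; pred: 34+0-10=24
Step 7: prey: 0+0-0=0; pred: 24+0-7=17
Step 8: prey: 0+0-0=0; pred: 17+0-5=12
Step 9: prey: 0+0-0=0; pred: 12+0-3=9
Step 10: prey: 0+0-0=0; pred: 9+0-2=7
Step 11: prey: 0+0-0=0; pred: 7+0-2=5
Max prey = 43 at step 1

Answer: 43 1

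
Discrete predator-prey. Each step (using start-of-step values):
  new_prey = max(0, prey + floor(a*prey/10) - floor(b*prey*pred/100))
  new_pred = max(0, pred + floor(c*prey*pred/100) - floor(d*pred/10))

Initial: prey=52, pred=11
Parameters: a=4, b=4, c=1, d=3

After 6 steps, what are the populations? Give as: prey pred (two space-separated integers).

Step 1: prey: 52+20-22=50; pred: 11+5-3=13
Step 2: prey: 50+20-26=44; pred: 13+6-3=16
Step 3: prey: 44+17-28=33; pred: 16+7-4=19
Step 4: prey: 33+13-25=21; pred: 19+6-5=20
Step 5: prey: 21+8-16=13; pred: 20+4-6=18
Step 6: prey: 13+5-9=9; pred: 18+2-5=15

Answer: 9 15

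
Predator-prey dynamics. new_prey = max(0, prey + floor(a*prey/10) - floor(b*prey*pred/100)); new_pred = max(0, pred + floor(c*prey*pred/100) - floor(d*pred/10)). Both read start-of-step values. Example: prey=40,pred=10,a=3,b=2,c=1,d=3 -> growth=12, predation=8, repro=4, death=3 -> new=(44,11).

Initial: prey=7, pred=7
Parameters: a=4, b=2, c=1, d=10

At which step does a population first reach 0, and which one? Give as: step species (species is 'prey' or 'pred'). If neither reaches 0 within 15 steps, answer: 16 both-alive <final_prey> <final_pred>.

Step 1: prey: 7+2-0=9; pred: 7+0-7=0
First extinction: pred at step 1

Answer: 1 pred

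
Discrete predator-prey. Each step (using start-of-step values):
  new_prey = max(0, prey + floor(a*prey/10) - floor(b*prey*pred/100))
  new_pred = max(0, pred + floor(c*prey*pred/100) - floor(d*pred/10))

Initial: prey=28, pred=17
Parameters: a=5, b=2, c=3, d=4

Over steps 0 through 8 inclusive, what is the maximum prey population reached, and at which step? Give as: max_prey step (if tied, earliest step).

Answer: 33 1

Derivation:
Step 1: prey: 28+14-9=33; pred: 17+14-6=25
Step 2: prey: 33+16-16=33; pred: 25+24-10=39
Step 3: prey: 33+16-25=24; pred: 39+38-15=62
Step 4: prey: 24+12-29=7; pred: 62+44-24=82
Step 5: prey: 7+3-11=0; pred: 82+17-32=67
Step 6: prey: 0+0-0=0; pred: 67+0-26=41
Step 7: prey: 0+0-0=0; pred: 41+0-16=25
Step 8: prey: 0+0-0=0; pred: 25+0-10=15
Max prey = 33 at step 1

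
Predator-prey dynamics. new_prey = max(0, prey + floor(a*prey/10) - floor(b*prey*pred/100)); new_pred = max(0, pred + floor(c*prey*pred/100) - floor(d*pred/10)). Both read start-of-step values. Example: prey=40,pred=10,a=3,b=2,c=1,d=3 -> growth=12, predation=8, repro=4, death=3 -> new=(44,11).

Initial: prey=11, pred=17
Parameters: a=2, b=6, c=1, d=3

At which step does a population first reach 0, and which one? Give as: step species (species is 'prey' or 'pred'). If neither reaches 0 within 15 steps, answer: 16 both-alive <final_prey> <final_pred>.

Answer: 16 both-alive 1 3

Derivation:
Step 1: prey: 11+2-11=2; pred: 17+1-5=13
Step 2: prey: 2+0-1=1; pred: 13+0-3=10
Step 3: prey: 1+0-0=1; pred: 10+0-3=7
Step 4: prey: 1+0-0=1; pred: 7+0-2=5
Step 5: prey: 1+0-0=1; pred: 5+0-1=4
Step 6: prey: 1+0-0=1; pred: 4+0-1=3
Step 7: prey: 1+0-0=1; pred: 3+0-0=3
Steps 8-15: state stable at prey=1, pred=3 (no change)
No extinction within 15 steps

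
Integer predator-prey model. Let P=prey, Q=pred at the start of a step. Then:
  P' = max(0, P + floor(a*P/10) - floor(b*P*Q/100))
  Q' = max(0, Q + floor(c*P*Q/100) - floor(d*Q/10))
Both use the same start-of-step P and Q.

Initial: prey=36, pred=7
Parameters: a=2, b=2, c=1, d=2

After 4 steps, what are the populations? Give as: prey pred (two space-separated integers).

Step 1: prey: 36+7-5=38; pred: 7+2-1=8
Step 2: prey: 38+7-6=39; pred: 8+3-1=10
Step 3: prey: 39+7-7=39; pred: 10+3-2=11
Step 4: prey: 39+7-8=38; pred: 11+4-2=13

Answer: 38 13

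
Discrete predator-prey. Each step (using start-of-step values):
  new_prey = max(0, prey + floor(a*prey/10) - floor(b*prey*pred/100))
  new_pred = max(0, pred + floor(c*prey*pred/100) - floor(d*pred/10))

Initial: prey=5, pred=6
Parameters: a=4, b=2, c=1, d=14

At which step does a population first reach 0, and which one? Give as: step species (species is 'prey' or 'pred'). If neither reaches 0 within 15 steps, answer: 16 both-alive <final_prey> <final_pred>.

Answer: 1 pred

Derivation:
Step 1: prey: 5+2-0=7; pred: 6+0-8=0
First extinction: pred at step 1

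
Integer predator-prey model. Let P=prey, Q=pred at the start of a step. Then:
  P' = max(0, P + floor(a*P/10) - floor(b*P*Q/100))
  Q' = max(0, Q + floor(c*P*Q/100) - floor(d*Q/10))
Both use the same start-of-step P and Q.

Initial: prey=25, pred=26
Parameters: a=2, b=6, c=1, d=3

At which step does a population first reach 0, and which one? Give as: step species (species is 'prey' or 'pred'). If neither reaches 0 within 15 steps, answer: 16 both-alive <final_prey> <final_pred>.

Step 1: prey: 25+5-39=0; pred: 26+6-7=25
First extinction: prey at step 1

Answer: 1 prey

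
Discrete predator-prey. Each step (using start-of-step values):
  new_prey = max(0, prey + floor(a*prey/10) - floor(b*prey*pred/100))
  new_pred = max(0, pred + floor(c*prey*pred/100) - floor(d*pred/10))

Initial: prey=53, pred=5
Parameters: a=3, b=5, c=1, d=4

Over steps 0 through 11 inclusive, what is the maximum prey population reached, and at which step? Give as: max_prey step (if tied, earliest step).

Answer: 64 4

Derivation:
Step 1: prey: 53+15-13=55; pred: 5+2-2=5
Step 2: prey: 55+16-13=58; pred: 5+2-2=5
Step 3: prey: 58+17-14=61; pred: 5+2-2=5
Step 4: prey: 61+18-15=64; pred: 5+3-2=6
Step 5: prey: 64+19-19=64; pred: 6+3-2=7
Step 6: prey: 64+19-22=61; pred: 7+4-2=9
Step 7: prey: 61+18-27=52; pred: 9+5-3=11
Step 8: prey: 52+15-28=39; pred: 11+5-4=12
Step 9: prey: 39+11-23=27; pred: 12+4-4=12
Step 10: prey: 27+8-16=19; pred: 12+3-4=11
Step 11: prey: 19+5-10=14; pred: 11+2-4=9
Max prey = 64 at step 4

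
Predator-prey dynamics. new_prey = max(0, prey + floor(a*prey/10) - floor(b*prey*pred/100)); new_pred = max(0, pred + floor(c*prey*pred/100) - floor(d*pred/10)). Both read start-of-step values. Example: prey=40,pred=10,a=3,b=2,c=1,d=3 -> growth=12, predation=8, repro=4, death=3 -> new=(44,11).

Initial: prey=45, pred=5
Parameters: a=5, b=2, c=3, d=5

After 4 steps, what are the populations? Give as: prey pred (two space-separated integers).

Answer: 18 204

Derivation:
Step 1: prey: 45+22-4=63; pred: 5+6-2=9
Step 2: prey: 63+31-11=83; pred: 9+17-4=22
Step 3: prey: 83+41-36=88; pred: 22+54-11=65
Step 4: prey: 88+44-114=18; pred: 65+171-32=204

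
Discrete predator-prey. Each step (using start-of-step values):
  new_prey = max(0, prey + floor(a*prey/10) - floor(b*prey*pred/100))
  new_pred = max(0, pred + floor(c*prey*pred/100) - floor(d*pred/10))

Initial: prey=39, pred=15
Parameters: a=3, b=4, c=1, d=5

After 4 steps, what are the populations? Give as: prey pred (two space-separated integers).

Answer: 19 5

Derivation:
Step 1: prey: 39+11-23=27; pred: 15+5-7=13
Step 2: prey: 27+8-14=21; pred: 13+3-6=10
Step 3: prey: 21+6-8=19; pred: 10+2-5=7
Step 4: prey: 19+5-5=19; pred: 7+1-3=5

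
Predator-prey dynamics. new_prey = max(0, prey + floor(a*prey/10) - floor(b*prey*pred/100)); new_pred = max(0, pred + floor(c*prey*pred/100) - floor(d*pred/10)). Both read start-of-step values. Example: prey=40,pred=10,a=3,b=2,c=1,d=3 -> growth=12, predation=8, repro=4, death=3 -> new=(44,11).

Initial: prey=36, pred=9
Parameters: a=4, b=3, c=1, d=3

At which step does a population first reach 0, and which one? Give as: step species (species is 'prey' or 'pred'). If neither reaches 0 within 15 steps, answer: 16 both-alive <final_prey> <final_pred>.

Step 1: prey: 36+14-9=41; pred: 9+3-2=10
Step 2: prey: 41+16-12=45; pred: 10+4-3=11
Step 3: prey: 45+18-14=49; pred: 11+4-3=12
Step 4: prey: 49+19-17=51; pred: 12+5-3=14
Step 5: prey: 51+20-21=50; pred: 14+7-4=17
Step 6: prey: 50+20-25=45; pred: 17+8-5=20
Step 7: prey: 45+18-27=36; pred: 20+9-6=23
Step 8: prey: 36+14-24=26; pred: 23+8-6=25
Step 9: prey: 26+10-19=17; pred: 25+6-7=24
Step 10: prey: 17+6-12=11; pred: 24+4-7=21
Step 11: prey: 11+4-6=9; pred: 21+2-6=17
Step 12: prey: 9+3-4=8; pred: 17+1-5=13
Step 13: prey: 8+3-3=8; pred: 13+1-3=11
Step 14: prey: 8+3-2=9; pred: 11+0-3=8
Step 15: prey: 9+3-2=10; pred: 8+0-2=6
No extinction within 15 steps

Answer: 16 both-alive 10 6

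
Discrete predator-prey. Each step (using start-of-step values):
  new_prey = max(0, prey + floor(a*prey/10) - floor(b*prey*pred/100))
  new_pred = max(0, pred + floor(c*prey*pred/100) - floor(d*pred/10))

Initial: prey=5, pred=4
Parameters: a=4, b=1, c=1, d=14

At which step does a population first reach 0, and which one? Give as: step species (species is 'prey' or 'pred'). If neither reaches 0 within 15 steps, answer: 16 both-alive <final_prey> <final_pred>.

Answer: 1 pred

Derivation:
Step 1: prey: 5+2-0=7; pred: 4+0-5=0
First extinction: pred at step 1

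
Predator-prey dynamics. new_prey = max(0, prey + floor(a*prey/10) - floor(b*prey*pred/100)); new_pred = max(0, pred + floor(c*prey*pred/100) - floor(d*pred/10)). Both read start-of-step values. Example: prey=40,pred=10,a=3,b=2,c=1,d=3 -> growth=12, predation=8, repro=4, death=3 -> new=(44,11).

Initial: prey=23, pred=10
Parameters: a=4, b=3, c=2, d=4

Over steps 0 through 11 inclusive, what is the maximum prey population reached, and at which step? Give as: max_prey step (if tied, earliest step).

Step 1: prey: 23+9-6=26; pred: 10+4-4=10
Step 2: prey: 26+10-7=29; pred: 10+5-4=11
Step 3: prey: 29+11-9=31; pred: 11+6-4=13
Step 4: prey: 31+12-12=31; pred: 13+8-5=16
Step 5: prey: 31+12-14=29; pred: 16+9-6=19
Step 6: prey: 29+11-16=24; pred: 19+11-7=23
Step 7: prey: 24+9-16=17; pred: 23+11-9=25
Step 8: prey: 17+6-12=11; pred: 25+8-10=23
Step 9: prey: 11+4-7=8; pred: 23+5-9=19
Step 10: prey: 8+3-4=7; pred: 19+3-7=15
Step 11: prey: 7+2-3=6; pred: 15+2-6=11
Max prey = 31 at step 3

Answer: 31 3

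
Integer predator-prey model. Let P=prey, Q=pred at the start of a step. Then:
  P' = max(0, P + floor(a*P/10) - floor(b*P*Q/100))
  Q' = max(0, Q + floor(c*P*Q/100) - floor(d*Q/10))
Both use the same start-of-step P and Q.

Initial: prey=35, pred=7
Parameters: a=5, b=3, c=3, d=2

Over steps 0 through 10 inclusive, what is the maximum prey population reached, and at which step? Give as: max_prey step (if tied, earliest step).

Step 1: prey: 35+17-7=45; pred: 7+7-1=13
Step 2: prey: 45+22-17=50; pred: 13+17-2=28
Step 3: prey: 50+25-42=33; pred: 28+42-5=65
Step 4: prey: 33+16-64=0; pred: 65+64-13=116
Step 5: prey: 0+0-0=0; pred: 116+0-23=93
Step 6: prey: 0+0-0=0; pred: 93+0-18=75
Step 7: prey: 0+0-0=0; pred: 75+0-15=60
Step 8: prey: 0+0-0=0; pred: 60+0-12=48
Step 9: prey: 0+0-0=0; pred: 48+0-9=39
Step 10: prey: 0+0-0=0; pred: 39+0-7=32
Max prey = 50 at step 2

Answer: 50 2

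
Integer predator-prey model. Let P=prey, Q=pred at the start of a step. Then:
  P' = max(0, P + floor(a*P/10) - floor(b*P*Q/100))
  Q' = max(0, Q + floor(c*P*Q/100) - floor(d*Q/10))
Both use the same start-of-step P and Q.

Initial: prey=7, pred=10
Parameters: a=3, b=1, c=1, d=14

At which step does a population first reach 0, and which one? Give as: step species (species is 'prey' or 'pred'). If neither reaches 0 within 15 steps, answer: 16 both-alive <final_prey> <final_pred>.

Answer: 1 pred

Derivation:
Step 1: prey: 7+2-0=9; pred: 10+0-14=0
First extinction: pred at step 1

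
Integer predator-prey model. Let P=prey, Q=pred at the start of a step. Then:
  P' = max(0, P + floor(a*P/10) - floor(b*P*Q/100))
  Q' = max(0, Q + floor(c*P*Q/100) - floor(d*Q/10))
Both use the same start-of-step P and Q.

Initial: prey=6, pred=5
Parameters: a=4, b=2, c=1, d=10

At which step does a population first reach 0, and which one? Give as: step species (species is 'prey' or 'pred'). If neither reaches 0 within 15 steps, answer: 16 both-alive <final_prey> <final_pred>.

Step 1: prey: 6+2-0=8; pred: 5+0-5=0
First extinction: pred at step 1

Answer: 1 pred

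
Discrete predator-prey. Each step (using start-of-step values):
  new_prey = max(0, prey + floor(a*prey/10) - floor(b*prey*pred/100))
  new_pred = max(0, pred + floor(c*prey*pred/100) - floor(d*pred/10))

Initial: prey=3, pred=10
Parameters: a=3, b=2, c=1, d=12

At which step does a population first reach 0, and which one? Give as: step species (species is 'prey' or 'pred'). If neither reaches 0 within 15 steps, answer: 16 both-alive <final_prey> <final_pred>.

Answer: 1 pred

Derivation:
Step 1: prey: 3+0-0=3; pred: 10+0-12=0
First extinction: pred at step 1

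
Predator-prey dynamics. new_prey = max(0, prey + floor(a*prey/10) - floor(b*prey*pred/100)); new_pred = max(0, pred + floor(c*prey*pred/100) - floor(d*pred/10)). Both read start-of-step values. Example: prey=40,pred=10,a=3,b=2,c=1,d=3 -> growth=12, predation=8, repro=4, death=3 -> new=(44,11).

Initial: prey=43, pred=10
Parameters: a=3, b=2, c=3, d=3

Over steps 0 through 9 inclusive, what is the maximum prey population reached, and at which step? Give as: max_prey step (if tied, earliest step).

Answer: 47 1

Derivation:
Step 1: prey: 43+12-8=47; pred: 10+12-3=19
Step 2: prey: 47+14-17=44; pred: 19+26-5=40
Step 3: prey: 44+13-35=22; pred: 40+52-12=80
Step 4: prey: 22+6-35=0; pred: 80+52-24=108
Step 5: prey: 0+0-0=0; pred: 108+0-32=76
Step 6: prey: 0+0-0=0; pred: 76+0-22=54
Step 7: prey: 0+0-0=0; pred: 54+0-16=38
Step 8: prey: 0+0-0=0; pred: 38+0-11=27
Step 9: prey: 0+0-0=0; pred: 27+0-8=19
Max prey = 47 at step 1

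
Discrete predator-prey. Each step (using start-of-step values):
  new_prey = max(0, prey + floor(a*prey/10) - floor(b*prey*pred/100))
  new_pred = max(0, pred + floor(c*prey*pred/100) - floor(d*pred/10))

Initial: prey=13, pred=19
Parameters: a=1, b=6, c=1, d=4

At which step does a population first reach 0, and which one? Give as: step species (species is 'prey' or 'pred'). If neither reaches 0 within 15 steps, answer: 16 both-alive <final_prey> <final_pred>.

Step 1: prey: 13+1-14=0; pred: 19+2-7=14
First extinction: prey at step 1

Answer: 1 prey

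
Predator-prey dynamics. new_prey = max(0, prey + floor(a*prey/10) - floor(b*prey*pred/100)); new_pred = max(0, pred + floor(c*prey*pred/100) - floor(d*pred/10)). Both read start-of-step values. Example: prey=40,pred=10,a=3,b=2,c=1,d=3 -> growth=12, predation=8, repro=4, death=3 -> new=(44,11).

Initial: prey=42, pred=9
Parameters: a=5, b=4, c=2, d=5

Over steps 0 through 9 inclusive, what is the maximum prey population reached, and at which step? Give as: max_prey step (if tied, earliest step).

Answer: 49 2

Derivation:
Step 1: prey: 42+21-15=48; pred: 9+7-4=12
Step 2: prey: 48+24-23=49; pred: 12+11-6=17
Step 3: prey: 49+24-33=40; pred: 17+16-8=25
Step 4: prey: 40+20-40=20; pred: 25+20-12=33
Step 5: prey: 20+10-26=4; pred: 33+13-16=30
Step 6: prey: 4+2-4=2; pred: 30+2-15=17
Step 7: prey: 2+1-1=2; pred: 17+0-8=9
Step 8: prey: 2+1-0=3; pred: 9+0-4=5
Step 9: prey: 3+1-0=4; pred: 5+0-2=3
Max prey = 49 at step 2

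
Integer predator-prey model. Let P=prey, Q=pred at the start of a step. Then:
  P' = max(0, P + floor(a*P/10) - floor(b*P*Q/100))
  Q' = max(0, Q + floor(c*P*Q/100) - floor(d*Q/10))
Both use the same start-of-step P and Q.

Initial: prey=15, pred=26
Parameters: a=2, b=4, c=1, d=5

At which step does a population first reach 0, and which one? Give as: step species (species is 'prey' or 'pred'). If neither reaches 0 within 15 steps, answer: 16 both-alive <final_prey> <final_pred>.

Answer: 16 both-alive 2 1

Derivation:
Step 1: prey: 15+3-15=3; pred: 26+3-13=16
Step 2: prey: 3+0-1=2; pred: 16+0-8=8
Step 3: prey: 2+0-0=2; pred: 8+0-4=4
Step 4: prey: 2+0-0=2; pred: 4+0-2=2
Step 5: prey: 2+0-0=2; pred: 2+0-1=1
Step 6: prey: 2+0-0=2; pred: 1+0-0=1
Steps 7-15: state stable at prey=2, pred=1 (no change)
No extinction within 15 steps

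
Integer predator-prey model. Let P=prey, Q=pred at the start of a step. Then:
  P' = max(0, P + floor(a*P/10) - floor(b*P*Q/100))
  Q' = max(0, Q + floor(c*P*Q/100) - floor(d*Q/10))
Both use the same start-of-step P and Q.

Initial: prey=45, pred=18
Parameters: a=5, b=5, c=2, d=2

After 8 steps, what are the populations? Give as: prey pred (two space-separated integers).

Answer: 0 12

Derivation:
Step 1: prey: 45+22-40=27; pred: 18+16-3=31
Step 2: prey: 27+13-41=0; pred: 31+16-6=41
Step 3: prey: 0+0-0=0; pred: 41+0-8=33
Step 4: prey: 0+0-0=0; pred: 33+0-6=27
Step 5: prey: 0+0-0=0; pred: 27+0-5=22
Step 6: prey: 0+0-0=0; pred: 22+0-4=18
Step 7: prey: 0+0-0=0; pred: 18+0-3=15
Step 8: prey: 0+0-0=0; pred: 15+0-3=12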